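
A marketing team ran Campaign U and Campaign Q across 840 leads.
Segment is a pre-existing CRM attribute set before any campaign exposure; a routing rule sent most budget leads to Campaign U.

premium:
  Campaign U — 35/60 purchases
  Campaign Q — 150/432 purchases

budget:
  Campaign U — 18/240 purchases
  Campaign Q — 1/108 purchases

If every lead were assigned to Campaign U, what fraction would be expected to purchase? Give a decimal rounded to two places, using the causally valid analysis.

Customer segment satisfies the back-door criterion: it is not a descendant of the campaign, and it blocks the spurious path from campaign to outcome. Adjusting for it (i.e., using the within-customer segment rates) gives the causal effect.
Standardising Campaign U to the population customer segment mix: 0.586·35/60 + 0.414·18/240 = 0.373.

0.37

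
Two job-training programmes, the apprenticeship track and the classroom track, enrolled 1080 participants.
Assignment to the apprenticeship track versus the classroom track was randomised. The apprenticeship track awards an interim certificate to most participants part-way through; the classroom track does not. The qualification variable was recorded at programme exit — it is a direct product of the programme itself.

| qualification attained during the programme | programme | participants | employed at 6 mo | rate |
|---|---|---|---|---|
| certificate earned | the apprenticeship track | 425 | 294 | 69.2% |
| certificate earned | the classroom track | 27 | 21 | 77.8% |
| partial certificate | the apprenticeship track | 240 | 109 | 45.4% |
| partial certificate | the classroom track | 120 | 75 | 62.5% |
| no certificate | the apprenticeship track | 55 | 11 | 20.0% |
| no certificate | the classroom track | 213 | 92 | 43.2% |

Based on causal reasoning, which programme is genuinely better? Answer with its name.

Stratifying would compare programmes among participants the programmes themselves sorted into qualification attained during the programme groups — a form of selection on an intermediate. The unconditioned pooled rates give the total causal effect.
Pooled: the apprenticeship track 57.5% vs the classroom track 52.2%; the apprenticeship track is higher overall.

the apprenticeship track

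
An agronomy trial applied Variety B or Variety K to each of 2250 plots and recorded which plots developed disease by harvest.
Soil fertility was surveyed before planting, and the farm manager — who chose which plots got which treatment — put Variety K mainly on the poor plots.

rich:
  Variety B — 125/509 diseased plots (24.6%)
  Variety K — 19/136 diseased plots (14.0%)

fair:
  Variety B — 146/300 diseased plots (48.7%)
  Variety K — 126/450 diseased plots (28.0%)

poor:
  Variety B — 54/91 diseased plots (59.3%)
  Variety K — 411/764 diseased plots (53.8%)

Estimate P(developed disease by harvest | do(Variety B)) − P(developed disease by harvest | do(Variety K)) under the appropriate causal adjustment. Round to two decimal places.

The stratified and pooled comparisons disagree (Variety K wins within each soil fertility; Variety B wins overall), so the answer turns on the causal role of soil fertility.
Soil fertility differs across varietys for reasons unrelated to any effect of the variety itself, and it separately predicts the outcome — a classic confounder. We must compare within soil fertility levels.
Adjusting over the population distribution of soil fertility: 0.287·(0.246−0.140) + 0.333·(0.487−0.280) + 0.380·(0.593−0.538) = +0.120.

+0.12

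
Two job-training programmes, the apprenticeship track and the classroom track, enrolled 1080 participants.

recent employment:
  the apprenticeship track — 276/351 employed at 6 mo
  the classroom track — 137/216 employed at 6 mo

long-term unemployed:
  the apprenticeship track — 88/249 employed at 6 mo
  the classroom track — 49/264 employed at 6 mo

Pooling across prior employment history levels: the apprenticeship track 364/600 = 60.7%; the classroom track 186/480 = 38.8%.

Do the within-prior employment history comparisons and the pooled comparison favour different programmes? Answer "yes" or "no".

no

Within each prior employment history level (recent employment 78.6% vs 63.4%; long-term unemployed 35.3% vs 18.6%), the apprenticeship track has the higher rate every time. Pooled: 60.7% vs 38.8% — the apprenticeship track has the higher rate overall. They agree.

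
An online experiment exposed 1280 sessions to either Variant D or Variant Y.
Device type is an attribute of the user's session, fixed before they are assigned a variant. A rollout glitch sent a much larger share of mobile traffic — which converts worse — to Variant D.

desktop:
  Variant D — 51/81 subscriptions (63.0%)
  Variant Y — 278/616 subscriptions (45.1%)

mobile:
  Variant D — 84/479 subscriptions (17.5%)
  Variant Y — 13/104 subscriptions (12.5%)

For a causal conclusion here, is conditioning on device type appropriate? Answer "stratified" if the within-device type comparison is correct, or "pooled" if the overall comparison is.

Within every device type level Variant D has the higher rate, yet pooled Variant Y does — Simpson's reversal.
The imbalance in device type arose from how sessions were allocated, not from anything the variant did; and device type independently affects the outcome. The pooled gap is confounded — condition on device type.
Within each level — desktop: 63.0% vs 45.1%; mobile: 17.5% vs 12.5% — Variant D is higher every time.

stratified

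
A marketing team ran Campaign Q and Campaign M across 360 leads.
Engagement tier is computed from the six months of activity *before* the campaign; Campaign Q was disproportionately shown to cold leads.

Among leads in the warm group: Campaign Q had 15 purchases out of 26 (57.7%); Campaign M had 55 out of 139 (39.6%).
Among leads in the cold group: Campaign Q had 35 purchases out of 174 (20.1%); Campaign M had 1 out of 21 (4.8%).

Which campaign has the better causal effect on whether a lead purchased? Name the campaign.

Campaign Q

The imbalance in engagement tier arose from how leads were allocated, not from anything the campaign did; and engagement tier independently affects the outcome. The pooled gap is confounded — condition on engagement tier.
Within each level — warm: 57.7% vs 39.6%; cold: 20.1% vs 4.8% — Campaign Q is higher every time.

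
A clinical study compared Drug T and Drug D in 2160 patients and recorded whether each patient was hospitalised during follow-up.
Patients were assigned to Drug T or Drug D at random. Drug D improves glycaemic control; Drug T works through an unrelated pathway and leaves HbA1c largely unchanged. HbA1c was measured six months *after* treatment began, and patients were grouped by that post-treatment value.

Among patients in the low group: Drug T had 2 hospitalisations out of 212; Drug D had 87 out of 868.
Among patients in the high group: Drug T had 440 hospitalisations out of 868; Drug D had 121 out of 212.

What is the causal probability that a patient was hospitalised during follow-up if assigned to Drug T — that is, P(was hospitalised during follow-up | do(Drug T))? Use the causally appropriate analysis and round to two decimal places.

0.41

HbA1c lies on the pathway drug → HbA1c → outcome, so adjusting for it blocks the indirect effect. For the total causal effect of drug, use the unadjusted pooled rates.
So P(outcome | do(Drug T)) is just the pooled rate for Drug T: 442/1080 = 0.409.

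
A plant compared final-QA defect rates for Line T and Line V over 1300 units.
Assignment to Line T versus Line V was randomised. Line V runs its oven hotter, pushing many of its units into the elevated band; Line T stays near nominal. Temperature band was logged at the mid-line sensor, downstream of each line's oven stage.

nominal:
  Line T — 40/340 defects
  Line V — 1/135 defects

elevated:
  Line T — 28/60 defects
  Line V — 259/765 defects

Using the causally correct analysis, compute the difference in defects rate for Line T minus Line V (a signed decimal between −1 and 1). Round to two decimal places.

-0.12

The in-process temperature band-specific comparison favours Line V throughout, but the pooled figures favour Line T. The question is whether to condition on in-process temperature band.
In-process temperature band here is a post-treatment variable shaped by the line; conditioning on it would introduce bias rather than remove it. The overall comparison is the causal one.
The causal difference is the pooled difference: 0.170 − 0.289 = -0.119.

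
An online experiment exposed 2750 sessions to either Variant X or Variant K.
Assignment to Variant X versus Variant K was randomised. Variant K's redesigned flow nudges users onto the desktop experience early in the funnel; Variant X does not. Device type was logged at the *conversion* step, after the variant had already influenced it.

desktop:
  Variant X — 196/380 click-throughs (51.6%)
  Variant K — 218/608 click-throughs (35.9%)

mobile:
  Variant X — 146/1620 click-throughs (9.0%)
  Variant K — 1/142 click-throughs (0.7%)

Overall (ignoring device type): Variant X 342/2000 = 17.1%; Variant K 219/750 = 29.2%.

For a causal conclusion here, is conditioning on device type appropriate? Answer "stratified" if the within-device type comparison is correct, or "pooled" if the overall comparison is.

The stratified and pooled comparisons disagree (Variant X wins within each device type; Variant K wins overall), so the answer turns on the causal role of device type.
Device type here is a post-treatment variable shaped by the variant; conditioning on it would introduce bias rather than remove it. The overall comparison is the causal one.
Pooled: Variant X 17.1% vs Variant K 29.2%; Variant K is higher overall.

pooled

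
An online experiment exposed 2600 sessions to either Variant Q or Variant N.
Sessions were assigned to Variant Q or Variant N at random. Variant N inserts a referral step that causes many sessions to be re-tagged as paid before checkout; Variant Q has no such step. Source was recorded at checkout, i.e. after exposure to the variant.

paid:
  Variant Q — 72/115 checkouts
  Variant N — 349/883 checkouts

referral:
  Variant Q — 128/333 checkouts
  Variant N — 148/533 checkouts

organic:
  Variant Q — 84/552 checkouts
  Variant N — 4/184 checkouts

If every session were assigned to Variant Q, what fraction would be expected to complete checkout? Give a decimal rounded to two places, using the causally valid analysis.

0.28

Variant Q is higher inside every traffic source stratum but Variant N is higher in aggregate. Whether to stratify depends on how traffic source relates to the variant.
Traffic source is recorded after the variant and is itself shifted by it — it sits on the causal path from variant to outcome. Conditioning on a mediator would strip out part of the effect we want; the pooled comparison gives the total causal effect.
So P(outcome | do(Variant Q)) is just the pooled rate for Variant Q: 284/1000 = 0.284.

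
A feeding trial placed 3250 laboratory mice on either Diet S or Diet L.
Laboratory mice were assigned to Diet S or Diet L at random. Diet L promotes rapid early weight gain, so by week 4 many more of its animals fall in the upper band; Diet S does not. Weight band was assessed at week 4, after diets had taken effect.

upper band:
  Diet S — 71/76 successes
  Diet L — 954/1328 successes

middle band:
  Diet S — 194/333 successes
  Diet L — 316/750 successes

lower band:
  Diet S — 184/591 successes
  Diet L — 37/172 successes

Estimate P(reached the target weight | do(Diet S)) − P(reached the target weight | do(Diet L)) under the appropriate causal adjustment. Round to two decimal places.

Because the diet influences week-4 weight band, week-4 weight band is a post-treatment mediator, not a confounder. Stratifying on it would bias the estimate; the causal effect is the crude pooled difference.
The causal difference is the pooled difference: 0.449 − 0.581 = -0.132.

-0.13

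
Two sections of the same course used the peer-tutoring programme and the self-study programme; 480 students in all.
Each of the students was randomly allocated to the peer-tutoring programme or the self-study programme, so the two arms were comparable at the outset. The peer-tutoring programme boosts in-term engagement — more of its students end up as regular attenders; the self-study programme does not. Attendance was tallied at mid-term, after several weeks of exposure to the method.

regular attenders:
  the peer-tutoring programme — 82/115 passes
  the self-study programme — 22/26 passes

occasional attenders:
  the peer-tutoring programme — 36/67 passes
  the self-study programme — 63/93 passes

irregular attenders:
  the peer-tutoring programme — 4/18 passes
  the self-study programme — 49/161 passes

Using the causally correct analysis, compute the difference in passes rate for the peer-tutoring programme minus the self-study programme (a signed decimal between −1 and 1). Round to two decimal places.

Within every mid-term attendance level the self-study programme has the higher rate, yet pooled the peer-tutoring programme does — Simpson's reversal.
Mid-term attendance here is a post-treatment variable shaped by the teaching method; conditioning on it would introduce bias rather than remove it. The overall comparison is the causal one.
The causal difference is the pooled difference: 0.610 − 0.479 = +0.131.

+0.13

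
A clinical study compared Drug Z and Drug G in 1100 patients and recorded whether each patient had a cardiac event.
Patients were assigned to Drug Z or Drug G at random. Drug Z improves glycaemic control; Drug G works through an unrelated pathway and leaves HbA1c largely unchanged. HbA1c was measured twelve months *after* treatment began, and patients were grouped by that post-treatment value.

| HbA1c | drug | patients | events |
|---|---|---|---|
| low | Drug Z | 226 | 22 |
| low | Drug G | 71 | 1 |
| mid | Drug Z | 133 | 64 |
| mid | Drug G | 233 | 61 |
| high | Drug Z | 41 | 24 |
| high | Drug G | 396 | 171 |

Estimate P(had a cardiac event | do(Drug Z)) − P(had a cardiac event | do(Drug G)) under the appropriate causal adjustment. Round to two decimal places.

Drug G is lower inside every HbA1c stratum but Drug Z is lower in aggregate. Whether to stratify depends on how HbA1c relates to the drug.
HbA1c here is a post-treatment variable shaped by the drug; conditioning on it would introduce bias rather than remove it. The overall comparison is the causal one.
The causal difference is the pooled difference: 0.275 − 0.333 = -0.058.

-0.06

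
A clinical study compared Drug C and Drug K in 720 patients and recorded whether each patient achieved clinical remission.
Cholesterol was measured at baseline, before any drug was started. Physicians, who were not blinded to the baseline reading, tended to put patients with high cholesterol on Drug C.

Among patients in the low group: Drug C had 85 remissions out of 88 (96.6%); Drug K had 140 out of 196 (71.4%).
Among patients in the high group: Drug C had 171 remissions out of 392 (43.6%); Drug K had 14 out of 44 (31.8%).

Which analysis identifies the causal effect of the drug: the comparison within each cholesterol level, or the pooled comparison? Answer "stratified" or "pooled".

Since cholesterol is a pre-existing factor (not a product of the drug) and it affects the outcome on its own, it is a confounder. The stratified rates, not the pooled rate, identify the causal effect.
Within each level — low: 96.6% vs 71.4%; high: 43.6% vs 31.8% — Drug C is higher every time.

stratified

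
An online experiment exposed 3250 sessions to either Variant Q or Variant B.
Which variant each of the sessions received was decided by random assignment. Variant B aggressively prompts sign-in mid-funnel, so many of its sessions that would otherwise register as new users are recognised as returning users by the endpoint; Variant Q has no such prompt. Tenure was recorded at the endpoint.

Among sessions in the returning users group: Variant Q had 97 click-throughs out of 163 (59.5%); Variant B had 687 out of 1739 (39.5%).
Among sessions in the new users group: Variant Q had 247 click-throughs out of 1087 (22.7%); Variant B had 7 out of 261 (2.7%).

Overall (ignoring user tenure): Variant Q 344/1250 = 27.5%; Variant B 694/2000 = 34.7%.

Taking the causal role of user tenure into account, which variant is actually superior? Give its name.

The stratified and pooled comparisons disagree (Variant Q wins within each user tenure; Variant B wins overall), so the answer turns on the causal role of user tenure.
The distribution of user tenure is itself part of what the variant does — it is an intermediate outcome. Holding it fixed would remove that part of the effect; the total effect is the pooled difference.
Pooled: Variant Q 27.5% vs Variant B 34.7%; Variant B is higher overall.

Variant B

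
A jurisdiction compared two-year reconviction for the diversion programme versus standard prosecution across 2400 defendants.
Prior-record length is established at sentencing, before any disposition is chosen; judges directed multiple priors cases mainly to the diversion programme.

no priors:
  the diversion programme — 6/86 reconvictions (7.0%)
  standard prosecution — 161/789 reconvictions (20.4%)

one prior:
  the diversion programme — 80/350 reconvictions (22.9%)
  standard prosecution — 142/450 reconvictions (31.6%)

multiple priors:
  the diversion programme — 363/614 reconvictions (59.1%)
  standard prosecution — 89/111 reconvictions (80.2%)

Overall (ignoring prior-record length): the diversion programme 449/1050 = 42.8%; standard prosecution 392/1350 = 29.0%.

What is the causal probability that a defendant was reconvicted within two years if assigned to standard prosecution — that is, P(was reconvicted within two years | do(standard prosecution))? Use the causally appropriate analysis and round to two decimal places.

0.42

The stratified and pooled comparisons disagree (the diversion programme wins within each prior-record length; standard prosecution wins overall), so the answer turns on the causal role of prior-record length.
Prior-record length is set before the disposition has any effect — it is not caused by the disposition — and it independently drives the outcome. That makes it a confounder, so the causal comparison is within prior-record length levels.
Standardising standard prosecution to the population prior-record length mix: 0.365·161/789 + 0.333·142/450 + 0.302·89/111 = 0.422.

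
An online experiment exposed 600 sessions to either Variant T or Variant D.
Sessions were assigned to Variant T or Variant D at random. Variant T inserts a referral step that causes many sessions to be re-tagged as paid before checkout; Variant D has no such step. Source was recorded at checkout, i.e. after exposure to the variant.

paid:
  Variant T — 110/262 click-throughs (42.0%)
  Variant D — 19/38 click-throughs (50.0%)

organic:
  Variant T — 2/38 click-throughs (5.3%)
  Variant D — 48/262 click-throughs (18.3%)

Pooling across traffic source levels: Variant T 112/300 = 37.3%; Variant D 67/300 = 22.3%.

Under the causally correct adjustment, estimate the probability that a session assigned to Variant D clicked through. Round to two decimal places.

Variant D is higher inside every traffic source stratum but Variant T is higher in aggregate. Whether to stratify depends on how traffic source relates to the variant.
The distribution of traffic source is itself part of what the variant does — it is an intermediate outcome. Holding it fixed would remove that part of the effect; the total effect is the pooled difference.
So P(outcome | do(Variant D)) is just the pooled rate for Variant D: 67/300 = 0.223.

0.22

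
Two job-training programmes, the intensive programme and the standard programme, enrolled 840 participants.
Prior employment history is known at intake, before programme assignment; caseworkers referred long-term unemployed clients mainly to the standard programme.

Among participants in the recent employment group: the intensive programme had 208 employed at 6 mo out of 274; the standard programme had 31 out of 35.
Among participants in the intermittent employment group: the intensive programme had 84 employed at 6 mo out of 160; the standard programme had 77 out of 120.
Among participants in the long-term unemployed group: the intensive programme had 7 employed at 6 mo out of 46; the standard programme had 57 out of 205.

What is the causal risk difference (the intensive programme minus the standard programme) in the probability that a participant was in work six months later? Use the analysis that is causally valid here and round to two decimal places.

The prior employment history-specific comparison favours the standard programme throughout, but the pooled figures favour the intensive programme. The question is whether to condition on prior employment history.
Since prior employment history is a pre-existing factor (not a product of the programme) and it affects the outcome on its own, it is a confounder. The stratified rates, not the pooled rate, identify the causal effect.
Adjusting over the population distribution of prior employment history: 0.368·(0.759−0.886) + 0.333·(0.525−0.642) + 0.299·(0.152−0.278) = -0.123.

-0.12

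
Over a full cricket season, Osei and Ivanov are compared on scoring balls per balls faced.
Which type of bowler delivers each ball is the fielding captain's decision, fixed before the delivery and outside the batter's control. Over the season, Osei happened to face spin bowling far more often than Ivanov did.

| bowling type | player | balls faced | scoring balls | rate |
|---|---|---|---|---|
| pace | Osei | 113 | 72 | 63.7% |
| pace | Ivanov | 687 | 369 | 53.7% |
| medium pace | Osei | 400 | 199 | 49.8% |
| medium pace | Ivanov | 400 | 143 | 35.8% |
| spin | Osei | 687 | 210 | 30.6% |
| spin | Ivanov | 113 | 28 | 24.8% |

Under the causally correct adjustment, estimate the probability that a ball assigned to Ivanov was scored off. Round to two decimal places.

0.38

Within every bowling type level Osei has the higher rate, yet pooled Ivanov does — Simpson's reversal.
Here bowling type is a common cause — it drives both which player a case falls under and the outcome. The crude comparison mixes populations; the stratum-specific rates are the causally relevant ones.
Standardising Ivanov to the population bowling type mix: 0.333·369/687 + 0.333·143/400 + 0.333·28/113 = 0.381.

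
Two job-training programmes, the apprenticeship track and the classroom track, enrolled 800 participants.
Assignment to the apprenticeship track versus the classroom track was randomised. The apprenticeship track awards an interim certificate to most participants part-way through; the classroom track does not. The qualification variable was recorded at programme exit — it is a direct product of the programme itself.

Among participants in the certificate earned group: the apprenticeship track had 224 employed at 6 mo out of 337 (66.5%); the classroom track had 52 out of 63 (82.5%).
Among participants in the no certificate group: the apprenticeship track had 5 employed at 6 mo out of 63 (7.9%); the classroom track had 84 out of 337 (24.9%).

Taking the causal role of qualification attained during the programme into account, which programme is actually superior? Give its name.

The qualification attained during the programme-specific comparison favours the classroom track throughout, but the pooled figures favour the apprenticeship track. The question is whether to condition on qualification attained during the programme.
Because the programme influences qualification attained during the programme, qualification attained during the programme is a post-treatment mediator, not a confounder. Stratifying on it would bias the estimate; the causal effect is the crude pooled difference.
Pooled: the apprenticeship track 57.2% vs the classroom track 34.0%; the apprenticeship track is higher overall.

the apprenticeship track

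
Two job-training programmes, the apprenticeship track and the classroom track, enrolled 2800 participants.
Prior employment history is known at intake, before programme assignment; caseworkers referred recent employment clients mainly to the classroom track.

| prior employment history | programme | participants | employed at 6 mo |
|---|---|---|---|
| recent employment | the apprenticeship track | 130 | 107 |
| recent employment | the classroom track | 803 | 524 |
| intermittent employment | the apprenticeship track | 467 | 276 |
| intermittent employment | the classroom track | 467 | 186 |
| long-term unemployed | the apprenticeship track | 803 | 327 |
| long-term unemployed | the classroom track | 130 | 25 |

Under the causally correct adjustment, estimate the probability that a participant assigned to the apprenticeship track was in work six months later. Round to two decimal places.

0.61

the apprenticeship track is higher inside every prior employment history stratum but the classroom track is higher in aggregate. Whether to stratify depends on how prior employment history relates to the programme.
Prior employment history satisfies the back-door criterion: it is not a descendant of the programme, and it blocks the spurious path from programme to outcome. Adjusting for it (i.e., using the within-prior employment history rates) gives the causal effect.
Standardising the apprenticeship track to the population prior employment history mix: 0.333·107/130 + 0.334·276/467 + 0.333·327/803 = 0.607.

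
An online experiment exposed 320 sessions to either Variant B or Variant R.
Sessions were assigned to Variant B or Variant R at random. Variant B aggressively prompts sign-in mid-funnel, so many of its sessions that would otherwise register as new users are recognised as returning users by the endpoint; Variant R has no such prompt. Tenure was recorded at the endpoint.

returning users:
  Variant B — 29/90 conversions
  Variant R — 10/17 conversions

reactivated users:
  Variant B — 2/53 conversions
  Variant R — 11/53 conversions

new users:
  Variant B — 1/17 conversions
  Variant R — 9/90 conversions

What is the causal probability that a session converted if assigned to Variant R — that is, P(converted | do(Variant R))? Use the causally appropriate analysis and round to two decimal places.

User tenure here is a post-treatment variable shaped by the variant; conditioning on it would introduce bias rather than remove it. The overall comparison is the causal one.
So P(outcome | do(Variant R)) is just the pooled rate for Variant R: 30/160 = 0.188.

0.19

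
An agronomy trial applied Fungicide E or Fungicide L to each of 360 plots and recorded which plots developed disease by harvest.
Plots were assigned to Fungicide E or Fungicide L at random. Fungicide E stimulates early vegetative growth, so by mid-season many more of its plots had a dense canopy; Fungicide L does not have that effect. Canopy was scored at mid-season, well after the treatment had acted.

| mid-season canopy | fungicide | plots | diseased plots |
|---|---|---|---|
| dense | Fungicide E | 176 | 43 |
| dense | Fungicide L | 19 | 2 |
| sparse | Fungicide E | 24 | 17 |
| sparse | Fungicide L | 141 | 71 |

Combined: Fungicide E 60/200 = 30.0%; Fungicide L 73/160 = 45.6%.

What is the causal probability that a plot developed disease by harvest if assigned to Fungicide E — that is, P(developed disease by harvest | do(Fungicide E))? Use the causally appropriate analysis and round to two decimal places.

Fungicide L is lower inside every mid-season canopy stratum but Fungicide E is lower in aggregate. Whether to stratify depends on how mid-season canopy relates to the fungicide.
Stratifying would compare fungicides among plots the fungicides themselves sorted into mid-season canopy groups — a form of selection on an intermediate. The unconditioned pooled rates give the total causal effect.
So P(outcome | do(Fungicide E)) is just the pooled rate for Fungicide E: 60/200 = 0.300.

0.30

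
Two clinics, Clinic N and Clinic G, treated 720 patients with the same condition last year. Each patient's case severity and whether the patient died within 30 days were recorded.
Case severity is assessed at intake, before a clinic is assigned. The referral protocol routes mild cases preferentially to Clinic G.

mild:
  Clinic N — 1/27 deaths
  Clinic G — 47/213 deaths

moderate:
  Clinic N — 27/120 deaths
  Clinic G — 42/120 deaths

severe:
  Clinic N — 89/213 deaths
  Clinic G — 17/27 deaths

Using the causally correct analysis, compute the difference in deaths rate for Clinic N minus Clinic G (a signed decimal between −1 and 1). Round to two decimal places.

-0.17

The stratified and pooled comparisons disagree (Clinic N wins within each case severity; Clinic G wins overall), so the answer turns on the causal role of case severity.
Since case severity is a pre-existing factor (not a product of the clinic) and it affects the outcome on its own, it is a confounder. The stratified rates, not the pooled rate, identify the causal effect.
Adjusting over the population distribution of case severity: 0.333·(0.037−0.221) + 0.333·(0.225−0.350) + 0.333·(0.418−0.630) = -0.173.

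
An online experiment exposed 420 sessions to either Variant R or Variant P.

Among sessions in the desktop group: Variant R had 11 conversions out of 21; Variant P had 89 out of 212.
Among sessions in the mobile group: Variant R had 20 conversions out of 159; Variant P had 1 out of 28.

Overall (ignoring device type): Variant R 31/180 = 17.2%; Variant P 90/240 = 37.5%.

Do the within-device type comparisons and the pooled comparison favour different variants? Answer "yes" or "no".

Within each device type level (desktop 52.4% vs 42.0%; mobile 12.6% vs 3.6%), Variant R has the higher rate every time. Pooled: 17.2% vs 37.5% — Variant P has the higher rate overall. The two comparisons disagree.

yes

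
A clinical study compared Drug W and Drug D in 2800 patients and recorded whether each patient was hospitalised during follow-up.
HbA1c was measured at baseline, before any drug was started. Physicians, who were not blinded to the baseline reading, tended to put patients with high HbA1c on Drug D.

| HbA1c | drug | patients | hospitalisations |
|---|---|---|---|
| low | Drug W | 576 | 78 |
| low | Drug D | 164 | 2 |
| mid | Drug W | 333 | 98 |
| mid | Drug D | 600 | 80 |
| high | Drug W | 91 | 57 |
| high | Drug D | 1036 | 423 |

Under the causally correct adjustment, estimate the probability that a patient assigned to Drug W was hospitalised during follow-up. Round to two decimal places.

Within every HbA1c level Drug D has the lower rate, yet pooled Drug W does — Simpson's reversal.
HbA1c is set before the drug has any effect — it is not caused by the drug — and it independently drives the outcome. That makes it a confounder, so the causal comparison is within HbA1c levels.
Standardising Drug W to the population HbA1c mix: 0.264·78/576 + 0.333·98/333 + 0.403·57/91 = 0.386.

0.39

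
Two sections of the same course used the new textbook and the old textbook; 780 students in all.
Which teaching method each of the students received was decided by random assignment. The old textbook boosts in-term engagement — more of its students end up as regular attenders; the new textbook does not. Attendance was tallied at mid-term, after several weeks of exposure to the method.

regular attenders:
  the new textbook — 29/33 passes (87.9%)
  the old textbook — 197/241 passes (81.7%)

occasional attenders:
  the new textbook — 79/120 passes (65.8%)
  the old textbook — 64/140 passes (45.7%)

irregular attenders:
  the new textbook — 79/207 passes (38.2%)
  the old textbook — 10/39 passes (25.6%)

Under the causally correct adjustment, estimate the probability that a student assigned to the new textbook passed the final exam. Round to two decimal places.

0.52

The mid-term attendance-specific comparison favours the new textbook throughout, but the pooled figures favour the old textbook. The question is whether to condition on mid-term attendance.
Stratifying would compare teaching methods among students the teaching methods themselves sorted into mid-term attendance groups — a form of selection on an intermediate. The unconditioned pooled rates give the total causal effect.
So P(outcome | do(the new textbook)) is just the pooled rate for the new textbook: 187/360 = 0.519.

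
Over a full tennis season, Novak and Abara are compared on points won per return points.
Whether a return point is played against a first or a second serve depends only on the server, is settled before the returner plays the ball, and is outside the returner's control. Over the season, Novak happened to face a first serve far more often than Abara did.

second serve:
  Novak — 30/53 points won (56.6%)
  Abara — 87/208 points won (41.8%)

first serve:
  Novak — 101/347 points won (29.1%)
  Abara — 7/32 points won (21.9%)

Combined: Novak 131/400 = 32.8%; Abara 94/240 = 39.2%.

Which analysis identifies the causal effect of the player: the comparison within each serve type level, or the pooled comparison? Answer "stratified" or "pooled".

stratified

The stratified and pooled comparisons disagree (Novak wins within each serve type; Abara wins overall), so the answer turns on the causal role of serve type.
Serve type differs across players for reasons unrelated to any effect of the player itself, and it separately predicts the outcome — a classic confounder. We must compare within serve type levels.
Within each level — second serve: 56.6% vs 41.8%; first serve: 29.1% vs 21.9% — Novak is higher every time.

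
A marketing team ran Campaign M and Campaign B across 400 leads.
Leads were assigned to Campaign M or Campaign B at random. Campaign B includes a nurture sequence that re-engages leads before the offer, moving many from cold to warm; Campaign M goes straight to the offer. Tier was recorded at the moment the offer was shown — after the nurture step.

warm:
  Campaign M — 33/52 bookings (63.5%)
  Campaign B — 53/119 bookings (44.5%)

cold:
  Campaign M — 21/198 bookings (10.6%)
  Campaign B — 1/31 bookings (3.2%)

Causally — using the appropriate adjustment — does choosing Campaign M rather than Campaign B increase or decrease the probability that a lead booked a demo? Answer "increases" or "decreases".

decreases

Campaign M is higher inside every engagement tier stratum but Campaign B is higher in aggregate. Whether to stratify depends on how engagement tier relates to the campaign.
Engagement tier is downstream of the campaign. One should not condition on a consequence of treatment, so the overall rates are the right comparison.
Pooled: Campaign M 21.6% vs Campaign B 36.0%; Campaign B is higher overall.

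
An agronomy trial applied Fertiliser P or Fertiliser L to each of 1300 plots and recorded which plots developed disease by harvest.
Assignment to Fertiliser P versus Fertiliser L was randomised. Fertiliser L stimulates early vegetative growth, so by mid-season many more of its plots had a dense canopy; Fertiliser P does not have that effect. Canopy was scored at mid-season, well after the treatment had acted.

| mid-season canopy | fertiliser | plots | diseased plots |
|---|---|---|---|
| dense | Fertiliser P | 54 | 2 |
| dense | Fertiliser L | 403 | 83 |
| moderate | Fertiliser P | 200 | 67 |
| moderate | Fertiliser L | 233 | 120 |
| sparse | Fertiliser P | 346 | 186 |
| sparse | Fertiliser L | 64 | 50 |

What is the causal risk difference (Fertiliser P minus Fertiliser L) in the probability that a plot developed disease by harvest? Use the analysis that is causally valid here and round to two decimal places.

+0.06

Within every mid-season canopy level Fertiliser P has the lower rate, yet pooled Fertiliser L does — Simpson's reversal.
Mid-season canopy lies on the pathway fertiliser → mid-season canopy → outcome, so adjusting for it blocks the indirect effect. For the total causal effect of fertiliser, use the unadjusted pooled rates.
The causal difference is the pooled difference: 0.425 − 0.361 = +0.064.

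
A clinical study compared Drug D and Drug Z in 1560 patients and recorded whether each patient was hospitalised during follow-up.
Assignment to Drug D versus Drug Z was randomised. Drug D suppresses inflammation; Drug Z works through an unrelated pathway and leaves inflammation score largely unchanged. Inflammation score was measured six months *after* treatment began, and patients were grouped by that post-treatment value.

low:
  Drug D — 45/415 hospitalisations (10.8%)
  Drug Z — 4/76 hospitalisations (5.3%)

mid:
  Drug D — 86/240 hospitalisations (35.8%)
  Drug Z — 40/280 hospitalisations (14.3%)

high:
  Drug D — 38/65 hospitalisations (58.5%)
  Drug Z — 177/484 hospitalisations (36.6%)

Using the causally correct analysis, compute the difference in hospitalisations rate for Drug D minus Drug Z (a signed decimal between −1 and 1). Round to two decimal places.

Because the drug influences inflammation score, inflammation score is a post-treatment mediator, not a confounder. Stratifying on it would bias the estimate; the causal effect is the crude pooled difference.
The causal difference is the pooled difference: 0.235 − 0.263 = -0.028.

-0.03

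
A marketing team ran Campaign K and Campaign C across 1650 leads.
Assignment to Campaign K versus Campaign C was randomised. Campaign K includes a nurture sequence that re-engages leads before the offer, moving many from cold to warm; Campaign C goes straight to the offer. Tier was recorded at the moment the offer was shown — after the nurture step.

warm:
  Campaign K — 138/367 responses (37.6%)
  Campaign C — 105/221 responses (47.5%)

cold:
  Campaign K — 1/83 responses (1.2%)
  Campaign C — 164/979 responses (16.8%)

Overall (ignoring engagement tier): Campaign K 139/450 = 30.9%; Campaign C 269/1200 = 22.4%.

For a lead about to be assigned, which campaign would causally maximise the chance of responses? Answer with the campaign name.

Engagement tier lies on the pathway campaign → engagement tier → outcome, so adjusting for it blocks the indirect effect. For the total causal effect of campaign, use the unadjusted pooled rates.
Pooled: Campaign K 30.9% vs Campaign C 22.4%; Campaign K is higher overall.

Campaign K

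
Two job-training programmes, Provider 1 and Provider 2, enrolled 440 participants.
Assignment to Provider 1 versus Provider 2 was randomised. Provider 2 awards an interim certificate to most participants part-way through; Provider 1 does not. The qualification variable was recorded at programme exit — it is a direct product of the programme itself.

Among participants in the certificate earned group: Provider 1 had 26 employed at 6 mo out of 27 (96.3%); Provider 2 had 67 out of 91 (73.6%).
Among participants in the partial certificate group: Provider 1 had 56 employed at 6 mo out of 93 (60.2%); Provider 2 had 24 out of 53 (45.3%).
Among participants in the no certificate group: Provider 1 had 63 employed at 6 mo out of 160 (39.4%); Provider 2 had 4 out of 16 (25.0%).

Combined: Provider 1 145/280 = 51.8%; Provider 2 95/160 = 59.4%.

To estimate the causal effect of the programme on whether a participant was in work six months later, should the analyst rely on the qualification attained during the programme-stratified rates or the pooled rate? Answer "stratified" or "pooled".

Provider 1 is higher inside every qualification attained during the programme stratum but Provider 2 is higher in aggregate. Whether to stratify depends on how qualification attained during the programme relates to the programme.
Qualification attained during the programme here is a post-treatment variable shaped by the programme; conditioning on it would introduce bias rather than remove it. The overall comparison is the causal one.
Pooled: Provider 1 51.8% vs Provider 2 59.4%; Provider 2 is higher overall.

pooled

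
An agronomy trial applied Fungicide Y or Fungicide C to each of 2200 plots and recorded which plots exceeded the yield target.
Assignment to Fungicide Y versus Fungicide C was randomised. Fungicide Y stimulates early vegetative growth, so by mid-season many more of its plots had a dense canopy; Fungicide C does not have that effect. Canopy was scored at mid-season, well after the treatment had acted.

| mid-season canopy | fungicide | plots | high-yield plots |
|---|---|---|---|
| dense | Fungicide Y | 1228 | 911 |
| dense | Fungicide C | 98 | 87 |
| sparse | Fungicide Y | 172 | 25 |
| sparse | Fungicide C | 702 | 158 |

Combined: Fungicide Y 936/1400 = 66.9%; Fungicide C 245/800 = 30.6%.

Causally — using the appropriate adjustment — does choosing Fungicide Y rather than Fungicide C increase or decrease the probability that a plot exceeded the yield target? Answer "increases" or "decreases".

increases

Stratifying would compare fungicides among plots the fungicides themselves sorted into mid-season canopy groups — a form of selection on an intermediate. The unconditioned pooled rates give the total causal effect.
Pooled: Fungicide Y 66.9% vs Fungicide C 30.6%; Fungicide Y is higher overall.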